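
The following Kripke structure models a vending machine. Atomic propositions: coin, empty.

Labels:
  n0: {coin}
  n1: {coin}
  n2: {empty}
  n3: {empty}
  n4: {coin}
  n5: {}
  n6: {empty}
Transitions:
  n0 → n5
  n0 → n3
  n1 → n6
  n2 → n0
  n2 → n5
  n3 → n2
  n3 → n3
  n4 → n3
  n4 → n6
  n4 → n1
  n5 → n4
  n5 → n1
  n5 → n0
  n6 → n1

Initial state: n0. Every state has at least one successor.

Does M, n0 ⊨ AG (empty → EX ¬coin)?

Violated

States satisfying empty → EX ¬coin: {n0, n1, n2, n3, n4, n5}.
States satisfying AG (empty → EX ¬coin): ∅.
n6 is reachable from n0 and violates empty → EX ¬coin, so AG fails at n0.
n0 ∉ Sat(AG (empty → EX ¬coin)).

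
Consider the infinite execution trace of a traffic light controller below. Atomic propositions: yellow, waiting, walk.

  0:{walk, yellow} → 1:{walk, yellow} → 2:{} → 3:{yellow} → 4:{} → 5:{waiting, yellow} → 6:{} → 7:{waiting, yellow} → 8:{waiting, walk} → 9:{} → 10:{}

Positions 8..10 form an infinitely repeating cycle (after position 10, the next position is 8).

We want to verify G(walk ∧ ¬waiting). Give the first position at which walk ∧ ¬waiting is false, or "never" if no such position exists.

Check walk ∧ ¬waiting at each position in order: 0 ✓, 1 ✓.
At position 2 the labels are {}, so walk ∧ ¬waiting is false there. This is the first violation.

2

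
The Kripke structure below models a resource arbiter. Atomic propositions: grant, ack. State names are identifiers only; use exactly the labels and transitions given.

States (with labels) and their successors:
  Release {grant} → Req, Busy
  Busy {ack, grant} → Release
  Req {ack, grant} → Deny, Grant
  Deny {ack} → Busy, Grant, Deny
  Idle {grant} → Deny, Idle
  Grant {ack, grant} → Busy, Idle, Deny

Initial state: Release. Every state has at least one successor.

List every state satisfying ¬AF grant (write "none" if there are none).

{Deny}

States satisfying grant: {Release, Busy, Req, Idle, Grant}.
States satisfying AF grant: {Release, Busy, Req, Idle, Grant}.
States satisfying ¬AF grant: {Deny}.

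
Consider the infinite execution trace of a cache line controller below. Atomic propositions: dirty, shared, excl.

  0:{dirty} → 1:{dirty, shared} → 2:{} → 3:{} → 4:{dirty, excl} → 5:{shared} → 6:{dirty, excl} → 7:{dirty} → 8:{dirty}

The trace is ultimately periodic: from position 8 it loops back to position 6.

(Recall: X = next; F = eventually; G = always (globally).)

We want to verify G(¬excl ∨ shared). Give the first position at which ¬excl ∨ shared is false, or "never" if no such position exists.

4

Check ¬excl ∨ shared at each position in order: 0 ✓, 1 ✓, 2 ✓, 3 ✓.
At position 4 the labels are {dirty, excl}, so ¬excl ∨ shared is false there. This is the first violation.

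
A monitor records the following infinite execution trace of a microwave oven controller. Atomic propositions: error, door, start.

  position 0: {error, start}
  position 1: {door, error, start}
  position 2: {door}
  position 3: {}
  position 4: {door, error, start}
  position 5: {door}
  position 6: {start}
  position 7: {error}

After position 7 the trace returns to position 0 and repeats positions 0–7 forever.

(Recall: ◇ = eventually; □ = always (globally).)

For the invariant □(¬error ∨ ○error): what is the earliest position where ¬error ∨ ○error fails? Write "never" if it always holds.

1

Check ¬error ∨ ○error at each position in order: 0 ✓.
At position 1 the labels are {door, error, start} and the next position 2 has {door}, so ¬error ∨ ○error is false there. This is the first violation.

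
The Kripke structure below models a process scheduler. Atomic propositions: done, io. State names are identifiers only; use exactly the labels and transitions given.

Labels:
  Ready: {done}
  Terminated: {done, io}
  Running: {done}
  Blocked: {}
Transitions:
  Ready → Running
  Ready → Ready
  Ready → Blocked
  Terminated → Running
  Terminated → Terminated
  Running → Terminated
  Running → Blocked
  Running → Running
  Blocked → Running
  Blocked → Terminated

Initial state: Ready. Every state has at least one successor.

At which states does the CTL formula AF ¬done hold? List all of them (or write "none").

States satisfying ¬done: {Blocked}.
States satisfying AF ¬done: {Blocked}.

{Blocked}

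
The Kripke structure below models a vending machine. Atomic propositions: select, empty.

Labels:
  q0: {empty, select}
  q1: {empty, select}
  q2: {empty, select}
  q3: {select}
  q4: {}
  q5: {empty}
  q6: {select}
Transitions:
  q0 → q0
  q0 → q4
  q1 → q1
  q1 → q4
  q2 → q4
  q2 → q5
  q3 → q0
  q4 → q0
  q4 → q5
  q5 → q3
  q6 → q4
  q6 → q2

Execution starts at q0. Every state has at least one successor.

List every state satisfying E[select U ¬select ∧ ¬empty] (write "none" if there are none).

States satisfying select: {q0, q1, q2, q3, q6}.
States satisfying ¬select ∧ ¬empty: {q4}.
States satisfying E[select U ¬select ∧ ¬empty]: {q0, q1, q2, q3, q4, q6}.

{q0, q1, q2, q3, q4, q6}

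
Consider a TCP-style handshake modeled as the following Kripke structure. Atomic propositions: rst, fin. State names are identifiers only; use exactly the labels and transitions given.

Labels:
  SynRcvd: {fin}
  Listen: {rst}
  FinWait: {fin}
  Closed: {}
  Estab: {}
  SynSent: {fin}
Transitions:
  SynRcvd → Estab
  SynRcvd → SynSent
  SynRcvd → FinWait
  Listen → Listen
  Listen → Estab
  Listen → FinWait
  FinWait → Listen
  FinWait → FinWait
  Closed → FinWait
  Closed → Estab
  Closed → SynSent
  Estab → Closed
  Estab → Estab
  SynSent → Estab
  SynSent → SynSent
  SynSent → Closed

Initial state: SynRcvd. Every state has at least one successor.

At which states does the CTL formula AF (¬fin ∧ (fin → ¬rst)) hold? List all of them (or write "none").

States satisfying ¬fin ∧ (fin → ¬rst): {Listen, Closed, Estab}.
States satisfying AF (¬fin ∧ (fin → ¬rst)): {Listen, Closed, Estab}.

{Listen, Closed, Estab}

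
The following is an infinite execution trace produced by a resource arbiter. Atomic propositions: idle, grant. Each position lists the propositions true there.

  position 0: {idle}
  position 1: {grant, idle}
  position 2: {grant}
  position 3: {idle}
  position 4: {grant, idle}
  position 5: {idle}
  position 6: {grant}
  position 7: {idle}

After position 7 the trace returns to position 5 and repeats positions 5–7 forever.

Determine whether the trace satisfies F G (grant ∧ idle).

G (grant ∧ idle) is false at every position 0..7, so it never becomes true and F G (grant ∧ idle) fails.

No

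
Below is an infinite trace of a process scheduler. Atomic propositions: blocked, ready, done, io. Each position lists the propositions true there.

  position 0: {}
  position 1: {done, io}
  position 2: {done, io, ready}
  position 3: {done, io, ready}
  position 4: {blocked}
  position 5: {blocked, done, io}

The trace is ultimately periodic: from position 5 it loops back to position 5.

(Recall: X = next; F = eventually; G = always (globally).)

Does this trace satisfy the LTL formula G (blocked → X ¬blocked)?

blocked → X ¬blocked must hold at every position from 0 onward. It fails at position 4, so G (blocked → X ¬blocked) is false.
Positions where blocked holds: 4, 5.
Check X ¬blocked at each: 4→fails, 5→fails.

Does not hold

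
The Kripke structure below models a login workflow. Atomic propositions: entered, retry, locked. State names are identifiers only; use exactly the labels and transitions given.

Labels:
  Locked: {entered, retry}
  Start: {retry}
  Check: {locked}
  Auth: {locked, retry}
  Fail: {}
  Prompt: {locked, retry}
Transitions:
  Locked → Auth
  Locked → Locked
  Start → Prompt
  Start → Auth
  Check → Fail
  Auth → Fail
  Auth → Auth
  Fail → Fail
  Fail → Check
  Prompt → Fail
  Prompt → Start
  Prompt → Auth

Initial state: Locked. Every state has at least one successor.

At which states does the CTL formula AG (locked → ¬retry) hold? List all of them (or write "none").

{Check, Fail}

States satisfying locked → ¬retry: {Locked, Start, Check, Fail}.
States satisfying AG (locked → ¬retry): {Check, Fail}.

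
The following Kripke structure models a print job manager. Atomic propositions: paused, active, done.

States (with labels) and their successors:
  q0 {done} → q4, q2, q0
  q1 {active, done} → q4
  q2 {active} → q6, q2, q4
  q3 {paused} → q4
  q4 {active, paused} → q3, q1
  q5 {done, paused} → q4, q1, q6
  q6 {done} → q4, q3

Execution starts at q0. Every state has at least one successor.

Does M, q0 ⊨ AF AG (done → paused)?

States satisfying AG (done → paused): ∅.
States satisfying AF AG (done → paused): ∅.
There is a path from q0 along which AG (done → paused) never holds.
q0 ∉ Sat(AF AG (done → paused)).

Does not hold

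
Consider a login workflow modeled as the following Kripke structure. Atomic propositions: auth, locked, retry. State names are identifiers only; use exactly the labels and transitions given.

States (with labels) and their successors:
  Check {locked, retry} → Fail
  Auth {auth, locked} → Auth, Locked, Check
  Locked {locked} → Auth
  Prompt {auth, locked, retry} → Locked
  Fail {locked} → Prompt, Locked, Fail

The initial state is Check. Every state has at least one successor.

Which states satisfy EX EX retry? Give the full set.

{Check, Auth, Locked, Fail}

States satisfying EX retry: {Auth, Fail}.
States satisfying EX EX retry: {Check, Auth, Locked, Fail}.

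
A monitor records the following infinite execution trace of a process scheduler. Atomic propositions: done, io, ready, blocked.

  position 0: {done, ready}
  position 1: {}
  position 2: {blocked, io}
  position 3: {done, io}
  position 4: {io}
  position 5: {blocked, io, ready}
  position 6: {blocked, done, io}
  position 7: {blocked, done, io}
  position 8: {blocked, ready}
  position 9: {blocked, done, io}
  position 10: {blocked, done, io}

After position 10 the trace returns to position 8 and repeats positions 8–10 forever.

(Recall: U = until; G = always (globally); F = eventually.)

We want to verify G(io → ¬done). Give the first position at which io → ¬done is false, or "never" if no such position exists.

Check io → ¬done at each position in order: 0 ✓, 1 ✓, 2 ✓.
At position 3 the labels are {done, io}, so io → ¬done is false there. This is the first violation.

3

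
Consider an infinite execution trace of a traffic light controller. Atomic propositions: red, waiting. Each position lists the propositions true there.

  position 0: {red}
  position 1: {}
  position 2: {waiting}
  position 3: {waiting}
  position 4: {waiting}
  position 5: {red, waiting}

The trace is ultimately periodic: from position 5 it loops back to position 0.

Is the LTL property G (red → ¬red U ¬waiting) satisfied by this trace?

No

red → ¬red U ¬waiting must hold at every position from 0 onward. It fails at position 5, so G (red → ¬red U ¬waiting) is false.
Positions where red holds: 0, 5.
Check ¬red U ¬waiting at each: 0→ok, 5→fails.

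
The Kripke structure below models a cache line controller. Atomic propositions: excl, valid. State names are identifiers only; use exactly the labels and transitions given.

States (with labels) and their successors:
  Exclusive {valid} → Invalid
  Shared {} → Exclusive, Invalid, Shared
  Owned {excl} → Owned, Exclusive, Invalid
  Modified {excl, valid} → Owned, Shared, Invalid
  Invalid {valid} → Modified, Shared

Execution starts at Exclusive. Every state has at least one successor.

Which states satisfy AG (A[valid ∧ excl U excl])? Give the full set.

none

States satisfying A[valid ∧ excl U excl]: {Owned, Modified}.
States satisfying AG (A[valid ∧ excl U excl]): ∅.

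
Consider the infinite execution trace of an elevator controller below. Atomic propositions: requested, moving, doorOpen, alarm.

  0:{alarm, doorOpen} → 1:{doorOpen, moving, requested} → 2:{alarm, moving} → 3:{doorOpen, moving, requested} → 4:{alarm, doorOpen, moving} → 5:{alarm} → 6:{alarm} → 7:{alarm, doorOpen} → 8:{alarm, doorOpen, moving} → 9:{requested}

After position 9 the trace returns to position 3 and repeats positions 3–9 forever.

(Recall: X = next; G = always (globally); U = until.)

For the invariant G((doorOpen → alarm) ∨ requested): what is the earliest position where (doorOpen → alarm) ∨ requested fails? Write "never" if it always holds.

(doorOpen → alarm) ∨ requested holds at every position 0..9, and those are all the positions the trace ever visits, so the invariant G((doorOpen → alarm) ∨ requested) is never violated.

never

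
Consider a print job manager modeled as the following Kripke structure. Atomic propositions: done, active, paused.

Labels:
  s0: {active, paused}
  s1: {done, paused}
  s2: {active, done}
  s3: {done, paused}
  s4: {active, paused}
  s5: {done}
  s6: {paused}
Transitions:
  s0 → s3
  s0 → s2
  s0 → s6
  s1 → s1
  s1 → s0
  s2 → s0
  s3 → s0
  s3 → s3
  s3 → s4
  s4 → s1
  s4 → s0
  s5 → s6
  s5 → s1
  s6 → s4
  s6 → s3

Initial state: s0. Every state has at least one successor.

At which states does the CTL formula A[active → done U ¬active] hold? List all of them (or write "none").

States satisfying active → done: {s1, s2, s3, s5, s6}.
States satisfying ¬active: {s1, s3, s5, s6}.
States satisfying A[active → done U ¬active]: {s1, s3, s5, s6}.

{s1, s3, s5, s6}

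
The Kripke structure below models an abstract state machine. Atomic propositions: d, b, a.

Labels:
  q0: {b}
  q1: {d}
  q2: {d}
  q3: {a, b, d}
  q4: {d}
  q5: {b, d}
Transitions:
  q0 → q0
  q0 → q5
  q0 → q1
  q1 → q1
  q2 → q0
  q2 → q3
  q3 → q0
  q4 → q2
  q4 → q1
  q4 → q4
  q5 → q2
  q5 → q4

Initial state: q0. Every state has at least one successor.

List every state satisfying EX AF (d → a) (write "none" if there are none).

States satisfying AF (d → a): {q0, q2, q3}.
States satisfying EX AF (d → a): {q0, q2, q3, q4, q5}.

{q0, q2, q3, q4, q5}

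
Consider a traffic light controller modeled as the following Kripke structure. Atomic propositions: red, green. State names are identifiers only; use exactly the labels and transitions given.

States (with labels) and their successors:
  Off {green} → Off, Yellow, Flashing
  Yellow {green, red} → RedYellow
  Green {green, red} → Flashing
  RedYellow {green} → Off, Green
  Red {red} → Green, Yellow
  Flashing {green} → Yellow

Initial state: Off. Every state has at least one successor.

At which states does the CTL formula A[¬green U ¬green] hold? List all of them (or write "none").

States satisfying ¬green: {Red}.
States satisfying A[¬green U ¬green]: {Red}.

{Red}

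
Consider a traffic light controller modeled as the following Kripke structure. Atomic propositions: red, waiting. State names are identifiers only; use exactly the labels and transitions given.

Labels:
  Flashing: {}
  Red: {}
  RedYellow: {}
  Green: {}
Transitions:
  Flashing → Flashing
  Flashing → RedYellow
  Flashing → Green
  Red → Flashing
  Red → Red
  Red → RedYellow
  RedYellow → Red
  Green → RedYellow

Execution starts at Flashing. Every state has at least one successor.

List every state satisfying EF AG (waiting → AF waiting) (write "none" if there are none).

{Flashing, Red, RedYellow, Green}

States satisfying AG (waiting → AF waiting): {Flashing, Red, RedYellow, Green}.
States satisfying EF AG (waiting → AF waiting): {Flashing, Red, RedYellow, Green}.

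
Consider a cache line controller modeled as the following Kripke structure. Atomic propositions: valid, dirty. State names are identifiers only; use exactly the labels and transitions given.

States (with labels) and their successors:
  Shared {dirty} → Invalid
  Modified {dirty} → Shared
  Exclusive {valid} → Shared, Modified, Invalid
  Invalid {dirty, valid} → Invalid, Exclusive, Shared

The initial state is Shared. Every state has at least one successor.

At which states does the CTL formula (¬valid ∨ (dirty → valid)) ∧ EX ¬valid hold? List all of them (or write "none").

{Modified, Exclusive, Invalid}

States satisfying ¬valid: {Shared, Modified}.
States satisfying dirty → valid: {Exclusive, Invalid}.
States satisfying ¬valid ∨ (dirty → valid): {Shared, Modified, Exclusive, Invalid}.
States satisfying EX ¬valid: {Modified, Exclusive, Invalid}.
States satisfying (¬valid ∨ (dirty → valid)) ∧ EX ¬valid: {Modified, Exclusive, Invalid}.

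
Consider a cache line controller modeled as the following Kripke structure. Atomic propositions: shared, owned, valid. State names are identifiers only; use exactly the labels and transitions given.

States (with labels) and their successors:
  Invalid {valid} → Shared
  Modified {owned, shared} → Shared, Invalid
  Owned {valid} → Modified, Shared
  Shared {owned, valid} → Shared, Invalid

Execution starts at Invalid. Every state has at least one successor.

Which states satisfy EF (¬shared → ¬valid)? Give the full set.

{Modified, Owned}

States satisfying ¬shared → ¬valid: {Modified}.
States satisfying EF (¬shared → ¬valid): {Modified, Owned}.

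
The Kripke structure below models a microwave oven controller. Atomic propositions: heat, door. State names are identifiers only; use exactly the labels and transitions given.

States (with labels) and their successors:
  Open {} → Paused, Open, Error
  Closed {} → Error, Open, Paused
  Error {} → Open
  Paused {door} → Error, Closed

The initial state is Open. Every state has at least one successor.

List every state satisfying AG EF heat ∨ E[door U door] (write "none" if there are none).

States satisfying EF heat: ∅.
States satisfying AG EF heat: ∅.
States satisfying door: {Paused}.
States satisfying E[door U door]: {Paused}.
States satisfying AG EF heat ∨ E[door U door]: {Paused}.

{Paused}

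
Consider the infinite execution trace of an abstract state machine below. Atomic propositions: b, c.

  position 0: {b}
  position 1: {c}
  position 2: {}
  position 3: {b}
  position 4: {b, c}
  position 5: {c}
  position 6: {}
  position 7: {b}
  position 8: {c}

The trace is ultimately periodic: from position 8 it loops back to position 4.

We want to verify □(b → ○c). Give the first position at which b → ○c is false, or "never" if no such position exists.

b → ○c holds at every position 0..8, and those are all the positions the trace ever visits, so the invariant □(b → ○c) is never violated.

never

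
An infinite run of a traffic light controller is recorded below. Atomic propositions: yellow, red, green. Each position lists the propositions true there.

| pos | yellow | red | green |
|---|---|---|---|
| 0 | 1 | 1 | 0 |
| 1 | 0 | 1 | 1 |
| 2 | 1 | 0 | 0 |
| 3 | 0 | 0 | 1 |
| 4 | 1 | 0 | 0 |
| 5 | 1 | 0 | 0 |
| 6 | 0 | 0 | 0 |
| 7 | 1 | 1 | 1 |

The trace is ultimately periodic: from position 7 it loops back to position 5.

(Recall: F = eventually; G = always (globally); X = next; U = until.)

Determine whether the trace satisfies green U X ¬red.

Walking from position 0: at position 0, X ¬red has not yet held and green fails, so green U X ¬red is false.

No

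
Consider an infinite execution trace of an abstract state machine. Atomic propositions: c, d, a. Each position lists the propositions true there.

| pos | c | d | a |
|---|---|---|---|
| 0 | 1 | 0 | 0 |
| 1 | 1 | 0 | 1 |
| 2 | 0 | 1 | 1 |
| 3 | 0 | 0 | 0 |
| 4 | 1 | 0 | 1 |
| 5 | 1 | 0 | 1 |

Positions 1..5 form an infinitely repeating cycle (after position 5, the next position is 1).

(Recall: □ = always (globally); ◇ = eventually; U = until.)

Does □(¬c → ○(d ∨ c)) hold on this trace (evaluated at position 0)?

Violated

¬c → ○(d ∨ c) must hold at every position from 0 onward. It fails at position 2, so □(¬c → ○(d ∨ c)) is false.
Positions where ¬c holds: 2, 3.
Check ○(d ∨ c) at each: 2→fails, 3→ok.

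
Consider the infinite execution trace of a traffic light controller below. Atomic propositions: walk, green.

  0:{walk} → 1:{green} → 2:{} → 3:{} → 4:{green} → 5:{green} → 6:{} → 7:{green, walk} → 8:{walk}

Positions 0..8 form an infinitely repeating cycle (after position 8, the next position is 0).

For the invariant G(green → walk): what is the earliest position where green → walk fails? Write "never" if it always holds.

1

Check green → walk at each position in order: 0 ✓.
At position 1 the labels are {green}, so green → walk is false there. This is the first violation.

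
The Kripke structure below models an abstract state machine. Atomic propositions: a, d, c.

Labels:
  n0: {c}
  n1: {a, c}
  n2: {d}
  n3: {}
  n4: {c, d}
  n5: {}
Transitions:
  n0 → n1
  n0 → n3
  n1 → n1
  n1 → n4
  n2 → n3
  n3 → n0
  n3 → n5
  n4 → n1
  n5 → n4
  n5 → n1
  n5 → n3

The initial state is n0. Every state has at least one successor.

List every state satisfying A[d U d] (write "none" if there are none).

{n2, n4}

States satisfying d: {n2, n4}.
States satisfying A[d U d]: {n2, n4}.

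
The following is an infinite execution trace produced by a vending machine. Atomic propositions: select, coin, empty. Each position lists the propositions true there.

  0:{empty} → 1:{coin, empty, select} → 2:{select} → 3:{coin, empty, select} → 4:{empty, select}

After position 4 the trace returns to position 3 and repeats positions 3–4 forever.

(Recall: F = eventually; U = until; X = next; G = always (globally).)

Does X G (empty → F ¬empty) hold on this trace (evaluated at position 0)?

The position after 0 is 1; G (empty → F ¬empty) is false there.

Does not hold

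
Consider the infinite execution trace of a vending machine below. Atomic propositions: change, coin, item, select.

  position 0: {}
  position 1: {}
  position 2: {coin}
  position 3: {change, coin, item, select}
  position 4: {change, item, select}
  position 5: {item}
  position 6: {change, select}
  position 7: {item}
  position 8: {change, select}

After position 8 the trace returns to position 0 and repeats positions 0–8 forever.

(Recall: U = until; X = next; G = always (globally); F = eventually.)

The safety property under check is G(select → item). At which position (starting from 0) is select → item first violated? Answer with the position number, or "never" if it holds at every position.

6

Check select → item at each position in order: 0 ✓, 1 ✓, 2 ✓, 3 ✓, 4 ✓, 5 ✓.
At position 6 the labels are {change, select}, so select → item is false there. This is the first violation.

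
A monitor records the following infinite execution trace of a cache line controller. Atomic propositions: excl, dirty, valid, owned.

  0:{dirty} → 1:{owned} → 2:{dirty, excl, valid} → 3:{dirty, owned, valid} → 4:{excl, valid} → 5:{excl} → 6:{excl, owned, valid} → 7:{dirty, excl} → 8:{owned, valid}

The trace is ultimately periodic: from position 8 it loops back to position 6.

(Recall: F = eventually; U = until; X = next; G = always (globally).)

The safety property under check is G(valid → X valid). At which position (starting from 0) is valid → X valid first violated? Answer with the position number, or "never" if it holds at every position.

4

Check valid → X valid at each position in order: 0 ✓, 1 ✓, 2 ✓, 3 ✓.
At position 4 the labels are {excl, valid} and the next position 5 has {excl}, so valid → X valid is false there. This is the first violation.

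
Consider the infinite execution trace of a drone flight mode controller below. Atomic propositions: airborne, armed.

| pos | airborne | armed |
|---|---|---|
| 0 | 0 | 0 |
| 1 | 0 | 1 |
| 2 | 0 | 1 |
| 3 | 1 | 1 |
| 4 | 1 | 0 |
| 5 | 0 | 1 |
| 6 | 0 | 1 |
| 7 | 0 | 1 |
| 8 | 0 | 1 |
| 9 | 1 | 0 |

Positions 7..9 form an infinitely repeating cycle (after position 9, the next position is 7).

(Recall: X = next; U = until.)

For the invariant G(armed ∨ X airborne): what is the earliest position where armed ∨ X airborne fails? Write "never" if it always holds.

0

At position 0 the labels are {} and the next position 1 has {armed}, so armed ∨ X airborne is false there. This is the first violation.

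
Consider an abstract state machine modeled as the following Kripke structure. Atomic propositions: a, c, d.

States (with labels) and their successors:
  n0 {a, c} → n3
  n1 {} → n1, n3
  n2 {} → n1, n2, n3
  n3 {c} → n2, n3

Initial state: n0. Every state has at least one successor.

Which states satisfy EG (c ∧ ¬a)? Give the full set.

States satisfying c ∧ ¬a: {n3}.
States satisfying EG (c ∧ ¬a): {n3}.

{n3}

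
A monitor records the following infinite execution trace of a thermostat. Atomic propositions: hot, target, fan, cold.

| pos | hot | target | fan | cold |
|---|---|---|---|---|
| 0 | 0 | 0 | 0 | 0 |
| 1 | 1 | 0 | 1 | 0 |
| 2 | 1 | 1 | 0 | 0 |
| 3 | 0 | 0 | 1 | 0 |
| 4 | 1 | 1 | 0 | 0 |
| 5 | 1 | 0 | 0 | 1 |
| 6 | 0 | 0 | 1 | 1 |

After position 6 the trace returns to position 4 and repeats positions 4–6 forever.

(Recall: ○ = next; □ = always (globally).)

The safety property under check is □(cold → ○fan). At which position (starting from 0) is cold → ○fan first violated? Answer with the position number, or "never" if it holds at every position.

6

Check cold → ○fan at each position in order: 0 ✓, 1 ✓, 2 ✓, 3 ✓, 4 ✓, 5 ✓.
At position 6 the labels are {cold, fan} and the next position 4 has {hot, target}, so cold → ○fan is false there. This is the first violation.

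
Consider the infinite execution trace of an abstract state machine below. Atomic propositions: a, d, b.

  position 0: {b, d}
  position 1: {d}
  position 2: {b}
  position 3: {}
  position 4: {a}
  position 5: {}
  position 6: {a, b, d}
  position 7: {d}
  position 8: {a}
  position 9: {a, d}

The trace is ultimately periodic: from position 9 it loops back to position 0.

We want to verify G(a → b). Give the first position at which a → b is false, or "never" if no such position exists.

Check a → b at each position in order: 0 ✓, 1 ✓, 2 ✓, 3 ✓.
At position 4 the labels are {a}, so a → b is false there. This is the first violation.

4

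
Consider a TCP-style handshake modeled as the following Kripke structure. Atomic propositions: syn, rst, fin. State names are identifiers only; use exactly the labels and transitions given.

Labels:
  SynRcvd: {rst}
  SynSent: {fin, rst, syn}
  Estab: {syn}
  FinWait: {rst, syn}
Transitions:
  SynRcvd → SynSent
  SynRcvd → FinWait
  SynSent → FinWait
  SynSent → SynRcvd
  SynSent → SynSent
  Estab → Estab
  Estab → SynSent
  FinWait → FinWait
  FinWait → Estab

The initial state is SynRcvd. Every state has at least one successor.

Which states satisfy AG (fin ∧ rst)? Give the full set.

States satisfying fin ∧ rst: {SynSent}.
States satisfying AG (fin ∧ rst): ∅.

none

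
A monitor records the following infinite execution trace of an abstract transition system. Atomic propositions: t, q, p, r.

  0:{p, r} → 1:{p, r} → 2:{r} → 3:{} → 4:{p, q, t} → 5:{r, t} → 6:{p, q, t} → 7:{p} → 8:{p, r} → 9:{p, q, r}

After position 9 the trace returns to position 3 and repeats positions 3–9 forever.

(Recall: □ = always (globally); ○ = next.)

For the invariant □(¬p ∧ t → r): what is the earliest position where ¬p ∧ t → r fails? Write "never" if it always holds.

never

¬p ∧ t → r holds at every position 0..9, and those are all the positions the trace ever visits, so the invariant □(¬p ∧ t → r) is never violated.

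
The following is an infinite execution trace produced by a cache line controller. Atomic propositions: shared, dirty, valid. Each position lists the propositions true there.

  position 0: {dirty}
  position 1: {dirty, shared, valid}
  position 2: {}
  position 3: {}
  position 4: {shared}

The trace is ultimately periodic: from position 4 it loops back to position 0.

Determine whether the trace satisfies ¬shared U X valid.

Walking from position 0: X valid first holds at position 0, and ¬shared holds at every earlier position along the way, so ¬shared U X valid holds.

Holds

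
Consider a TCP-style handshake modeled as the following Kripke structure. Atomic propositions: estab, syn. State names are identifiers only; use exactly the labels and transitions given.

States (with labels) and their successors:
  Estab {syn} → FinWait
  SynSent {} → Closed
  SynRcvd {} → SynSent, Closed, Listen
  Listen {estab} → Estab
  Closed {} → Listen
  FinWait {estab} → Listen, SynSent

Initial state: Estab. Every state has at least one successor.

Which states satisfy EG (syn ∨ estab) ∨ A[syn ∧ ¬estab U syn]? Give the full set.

{Estab, Listen, FinWait}

States satisfying syn ∨ estab: {Estab, Listen, FinWait}.
States satisfying EG (syn ∨ estab): {Estab, Listen, FinWait}.
States satisfying syn ∧ ¬estab: {Estab}.
States satisfying syn: {Estab}.
States satisfying A[syn ∧ ¬estab U syn]: {Estab}.
States satisfying EG (syn ∨ estab) ∨ A[syn ∧ ¬estab U syn]: {Estab, Listen, FinWait}.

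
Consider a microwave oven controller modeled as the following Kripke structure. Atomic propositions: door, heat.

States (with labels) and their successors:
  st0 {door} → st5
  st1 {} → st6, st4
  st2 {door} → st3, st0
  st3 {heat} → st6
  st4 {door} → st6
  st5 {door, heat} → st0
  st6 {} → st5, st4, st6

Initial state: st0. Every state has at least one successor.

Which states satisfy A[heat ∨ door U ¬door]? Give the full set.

States satisfying heat ∨ door: {st0, st2, st3, st4, st5}.
States satisfying ¬door: {st1, st3, st6}.
States satisfying A[heat ∨ door U ¬door]: {st1, st3, st4, st6}.

{st1, st3, st4, st6}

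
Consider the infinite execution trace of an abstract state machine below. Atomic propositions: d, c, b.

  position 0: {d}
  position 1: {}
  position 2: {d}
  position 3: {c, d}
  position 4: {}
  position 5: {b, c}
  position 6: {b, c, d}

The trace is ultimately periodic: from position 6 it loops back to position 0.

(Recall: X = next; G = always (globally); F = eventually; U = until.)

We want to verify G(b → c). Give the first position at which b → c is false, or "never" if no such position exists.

never

b → c holds at every position 0..6, and those are all the positions the trace ever visits, so the invariant G(b → c) is never violated.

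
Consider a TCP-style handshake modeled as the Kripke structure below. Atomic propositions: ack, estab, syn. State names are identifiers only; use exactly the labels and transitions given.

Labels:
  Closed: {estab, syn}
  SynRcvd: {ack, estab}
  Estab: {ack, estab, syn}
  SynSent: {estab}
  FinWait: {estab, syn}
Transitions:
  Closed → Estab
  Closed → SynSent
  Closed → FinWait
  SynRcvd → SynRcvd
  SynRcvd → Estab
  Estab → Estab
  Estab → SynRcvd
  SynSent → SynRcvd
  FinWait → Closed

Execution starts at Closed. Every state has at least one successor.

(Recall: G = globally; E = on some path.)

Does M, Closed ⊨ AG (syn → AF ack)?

States satisfying syn → AF ack: {SynRcvd, Estab, SynSent}.
States satisfying AG (syn → AF ack): {SynRcvd, Estab, SynSent}.
Closed is reachable from Closed and violates syn → AF ack, so AG fails at Closed.
Closed ∉ Sat(AG (syn → AF ack)).

Violated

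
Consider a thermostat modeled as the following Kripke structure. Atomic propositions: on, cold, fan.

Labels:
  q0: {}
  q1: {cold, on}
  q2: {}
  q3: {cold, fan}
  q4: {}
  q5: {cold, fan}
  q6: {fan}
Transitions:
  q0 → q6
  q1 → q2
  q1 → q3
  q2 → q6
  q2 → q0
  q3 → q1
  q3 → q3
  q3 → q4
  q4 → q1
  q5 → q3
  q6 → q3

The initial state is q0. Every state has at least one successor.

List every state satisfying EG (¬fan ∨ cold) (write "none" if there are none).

States satisfying ¬fan ∨ cold: {q0, q1, q2, q3, q4, q5}.
States satisfying EG (¬fan ∨ cold): {q1, q3, q4, q5}.

{q1, q3, q4, q5}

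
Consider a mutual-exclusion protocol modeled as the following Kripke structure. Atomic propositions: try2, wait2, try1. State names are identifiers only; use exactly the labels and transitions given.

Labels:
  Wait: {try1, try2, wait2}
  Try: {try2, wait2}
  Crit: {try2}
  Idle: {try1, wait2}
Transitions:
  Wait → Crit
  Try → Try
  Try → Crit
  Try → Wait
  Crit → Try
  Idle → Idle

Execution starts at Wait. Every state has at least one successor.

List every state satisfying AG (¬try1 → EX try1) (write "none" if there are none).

States satisfying ¬try1 → EX try1: {Wait, Try, Idle}.
States satisfying AG (¬try1 → EX try1): {Idle}.

{Idle}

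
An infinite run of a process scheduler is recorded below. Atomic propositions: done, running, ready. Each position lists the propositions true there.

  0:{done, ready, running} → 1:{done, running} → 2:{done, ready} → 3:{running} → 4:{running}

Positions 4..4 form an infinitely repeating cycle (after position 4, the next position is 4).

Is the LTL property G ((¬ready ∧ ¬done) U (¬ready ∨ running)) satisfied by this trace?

No

(¬ready ∧ ¬done) U (¬ready ∨ running) must hold at every position from 0 onward. It fails at position 2, so G ((¬ready ∧ ¬done) U (¬ready ∨ running)) is false.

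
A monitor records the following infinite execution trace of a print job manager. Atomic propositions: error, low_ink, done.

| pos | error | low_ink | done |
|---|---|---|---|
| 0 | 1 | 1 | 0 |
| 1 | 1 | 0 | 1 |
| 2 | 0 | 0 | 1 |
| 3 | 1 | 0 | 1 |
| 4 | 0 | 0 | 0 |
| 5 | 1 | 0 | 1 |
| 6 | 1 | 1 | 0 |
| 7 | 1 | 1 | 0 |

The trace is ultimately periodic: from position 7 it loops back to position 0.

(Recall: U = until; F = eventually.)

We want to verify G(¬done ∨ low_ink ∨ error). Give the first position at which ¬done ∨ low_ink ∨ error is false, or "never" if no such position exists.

Check ¬done ∨ low_ink ∨ error at each position in order: 0 ✓, 1 ✓.
At position 2 the labels are {done}, so ¬done ∨ low_ink ∨ error is false there. This is the first violation.

2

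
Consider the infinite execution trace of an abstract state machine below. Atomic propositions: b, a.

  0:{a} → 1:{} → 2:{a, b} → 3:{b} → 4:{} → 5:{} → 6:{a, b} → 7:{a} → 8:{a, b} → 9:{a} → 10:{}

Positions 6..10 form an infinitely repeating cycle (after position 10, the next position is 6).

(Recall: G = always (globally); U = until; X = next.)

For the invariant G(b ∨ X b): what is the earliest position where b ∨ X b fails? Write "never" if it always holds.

0

At position 0 the labels are {a} and the next position 1 has {}, so b ∨ X b is false there. This is the first violation.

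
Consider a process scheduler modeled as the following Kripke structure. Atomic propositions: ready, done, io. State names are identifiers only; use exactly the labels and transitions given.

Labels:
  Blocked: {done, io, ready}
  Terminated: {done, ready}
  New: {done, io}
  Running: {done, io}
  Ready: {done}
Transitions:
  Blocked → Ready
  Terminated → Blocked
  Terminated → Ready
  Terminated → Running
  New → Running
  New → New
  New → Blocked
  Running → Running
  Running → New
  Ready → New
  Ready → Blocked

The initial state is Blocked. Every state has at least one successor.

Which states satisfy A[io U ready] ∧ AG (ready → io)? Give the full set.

{Blocked}

States satisfying io: {Blocked, New, Running}.
States satisfying ready: {Blocked, Terminated}.
States satisfying A[io U ready]: {Blocked, Terminated}.
States satisfying ready → io: {Blocked, New, Running, Ready}.
States satisfying AG (ready → io): {Blocked, New, Running, Ready}.
States satisfying A[io U ready] ∧ AG (ready → io): {Blocked}.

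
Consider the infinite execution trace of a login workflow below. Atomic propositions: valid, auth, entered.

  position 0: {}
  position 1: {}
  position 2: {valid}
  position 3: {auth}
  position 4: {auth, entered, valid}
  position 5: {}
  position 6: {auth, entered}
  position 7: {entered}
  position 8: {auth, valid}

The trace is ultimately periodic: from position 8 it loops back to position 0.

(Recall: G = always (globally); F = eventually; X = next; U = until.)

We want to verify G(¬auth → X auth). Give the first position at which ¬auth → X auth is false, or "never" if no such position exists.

0

At position 0 the labels are {} and the next position 1 has {}, so ¬auth → X auth is false there. This is the first violation.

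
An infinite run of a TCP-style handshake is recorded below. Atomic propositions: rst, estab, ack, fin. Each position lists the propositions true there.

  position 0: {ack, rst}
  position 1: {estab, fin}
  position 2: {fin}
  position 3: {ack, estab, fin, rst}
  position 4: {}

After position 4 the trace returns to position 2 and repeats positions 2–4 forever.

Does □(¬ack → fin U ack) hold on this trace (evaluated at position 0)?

No

¬ack → fin U ack must hold at every position from 0 onward. It fails at position 4, so □(¬ack → fin U ack) is false.
Positions where ¬ack holds: 1, 2, 4.
Check fin U ack at each: 1→ok, 2→ok, 4→fails.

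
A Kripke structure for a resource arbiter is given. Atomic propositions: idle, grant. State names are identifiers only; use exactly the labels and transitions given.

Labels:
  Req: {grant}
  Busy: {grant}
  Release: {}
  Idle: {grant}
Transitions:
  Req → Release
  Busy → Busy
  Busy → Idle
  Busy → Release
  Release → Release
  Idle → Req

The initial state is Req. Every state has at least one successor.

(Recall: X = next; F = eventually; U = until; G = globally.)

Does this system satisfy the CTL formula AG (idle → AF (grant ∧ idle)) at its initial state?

States satisfying idle → AF (grant ∧ idle): {Req, Busy, Release, Idle}.
States satisfying AG (idle → AF (grant ∧ idle)): {Req, Busy, Release, Idle}.
Every state reachable from Req satisfies idle → AF (grant ∧ idle).
Req ∈ Sat(AG (idle → AF (grant ∧ idle))).

Holds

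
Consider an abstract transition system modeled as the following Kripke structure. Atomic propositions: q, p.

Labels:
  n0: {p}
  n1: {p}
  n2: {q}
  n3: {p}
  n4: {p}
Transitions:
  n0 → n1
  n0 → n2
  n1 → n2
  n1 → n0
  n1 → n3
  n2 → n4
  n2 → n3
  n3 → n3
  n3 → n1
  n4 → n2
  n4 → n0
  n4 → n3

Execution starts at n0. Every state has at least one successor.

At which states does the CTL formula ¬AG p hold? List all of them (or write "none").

States satisfying p: {n0, n1, n3, n4}.
States satisfying AG p: ∅.
States satisfying ¬AG p: {n0, n1, n2, n3, n4}.

{n0, n1, n2, n3, n4}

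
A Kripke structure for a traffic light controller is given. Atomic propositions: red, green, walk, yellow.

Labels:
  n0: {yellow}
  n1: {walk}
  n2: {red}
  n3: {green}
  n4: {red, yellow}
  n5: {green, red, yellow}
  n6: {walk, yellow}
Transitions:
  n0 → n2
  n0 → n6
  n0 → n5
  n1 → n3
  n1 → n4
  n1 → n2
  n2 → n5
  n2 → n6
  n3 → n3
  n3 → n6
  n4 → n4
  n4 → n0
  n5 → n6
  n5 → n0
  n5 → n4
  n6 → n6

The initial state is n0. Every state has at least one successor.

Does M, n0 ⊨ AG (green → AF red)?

Satisfied

States satisfying green → AF red: {n0, n1, n2, n4, n5, n6}.
States satisfying AG (green → AF red): {n0, n2, n4, n5, n6}.
Every state reachable from n0 satisfies green → AF red.
n0 ∈ Sat(AG (green → AF red)).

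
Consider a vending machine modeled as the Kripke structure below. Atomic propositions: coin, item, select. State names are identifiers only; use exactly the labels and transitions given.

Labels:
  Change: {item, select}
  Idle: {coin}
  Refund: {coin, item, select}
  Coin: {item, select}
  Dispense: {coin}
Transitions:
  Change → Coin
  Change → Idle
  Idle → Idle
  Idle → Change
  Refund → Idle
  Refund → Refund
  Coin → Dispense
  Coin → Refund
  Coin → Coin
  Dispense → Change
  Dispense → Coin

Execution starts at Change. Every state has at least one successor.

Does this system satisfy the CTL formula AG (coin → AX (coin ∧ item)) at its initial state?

Does not hold

States satisfying coin → AX (coin ∧ item): {Change, Coin}.
States satisfying AG (coin → AX (coin ∧ item)): ∅.
Dispense is reachable from Change and violates coin → AX (coin ∧ item), so AG fails at Change.
Change ∉ Sat(AG (coin → AX (coin ∧ item))).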